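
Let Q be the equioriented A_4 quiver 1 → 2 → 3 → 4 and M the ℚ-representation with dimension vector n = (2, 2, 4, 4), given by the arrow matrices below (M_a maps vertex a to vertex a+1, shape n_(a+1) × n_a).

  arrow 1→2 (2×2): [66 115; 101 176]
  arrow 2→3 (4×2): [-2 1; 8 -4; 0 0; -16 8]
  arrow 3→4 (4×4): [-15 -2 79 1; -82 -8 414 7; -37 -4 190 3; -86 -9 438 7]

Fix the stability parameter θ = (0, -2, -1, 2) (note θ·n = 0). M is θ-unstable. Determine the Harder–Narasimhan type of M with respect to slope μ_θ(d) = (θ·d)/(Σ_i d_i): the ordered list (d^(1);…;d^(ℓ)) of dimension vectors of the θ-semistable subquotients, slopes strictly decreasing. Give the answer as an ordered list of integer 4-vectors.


Barcode: M ≅ I[1,2], I[1,4], I[3,4]^3. HN layers by μ_θ (2 steps, strictly decreasing):
  μ^(1)=2; μ^(2)=-1

((0, 0, 0, 4); (2, 2, 4, 0))


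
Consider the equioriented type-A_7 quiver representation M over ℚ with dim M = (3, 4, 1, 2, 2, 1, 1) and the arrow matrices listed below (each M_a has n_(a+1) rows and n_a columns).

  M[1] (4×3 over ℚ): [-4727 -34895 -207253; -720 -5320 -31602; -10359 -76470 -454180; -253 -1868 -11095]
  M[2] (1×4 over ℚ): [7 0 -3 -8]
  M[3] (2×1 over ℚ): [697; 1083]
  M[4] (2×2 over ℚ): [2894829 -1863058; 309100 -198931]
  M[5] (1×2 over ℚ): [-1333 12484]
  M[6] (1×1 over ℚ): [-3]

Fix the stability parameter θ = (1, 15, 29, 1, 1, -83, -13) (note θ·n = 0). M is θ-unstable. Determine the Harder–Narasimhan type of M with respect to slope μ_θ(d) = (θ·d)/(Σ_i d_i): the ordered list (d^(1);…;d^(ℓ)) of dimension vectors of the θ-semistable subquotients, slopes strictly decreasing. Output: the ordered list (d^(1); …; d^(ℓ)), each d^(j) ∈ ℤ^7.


Barcode: M ≅ I[1,2]^2, I[1,7], I[2,2], I[4,5]. HN layers by μ_θ (3 steps, strictly decreasing):
  μ^(1)=15; μ^(2)=1; μ^(3)=-7

((0, 3, 0, 0, 0, 0, 0); (2, 0, 0, 1, 1, 0, 0); (1, 1, 1, 1, 1, 1, 1))


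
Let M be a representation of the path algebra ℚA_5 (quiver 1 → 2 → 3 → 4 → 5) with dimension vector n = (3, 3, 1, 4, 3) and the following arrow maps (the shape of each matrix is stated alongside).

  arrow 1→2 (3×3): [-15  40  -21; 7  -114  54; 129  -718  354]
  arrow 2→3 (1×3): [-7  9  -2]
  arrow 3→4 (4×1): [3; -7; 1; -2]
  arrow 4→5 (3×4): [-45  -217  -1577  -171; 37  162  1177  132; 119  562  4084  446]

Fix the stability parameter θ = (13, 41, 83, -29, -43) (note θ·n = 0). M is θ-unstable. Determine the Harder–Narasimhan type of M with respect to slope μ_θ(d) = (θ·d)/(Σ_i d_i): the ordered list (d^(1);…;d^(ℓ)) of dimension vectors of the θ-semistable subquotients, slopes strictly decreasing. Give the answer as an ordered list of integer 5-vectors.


Barcode: M ≅ I[1,1], I[1,2], I[1,5], I[2,2], I[4,4], I[4,5]^2. HN layers by μ_θ (4 steps, strictly decreasing):
  μ^(1)=41; μ^(2)=13; μ^(3)=-29; μ^(4)=-36

((0, 2, 0, 0, 0); (3, 1, 1, 1, 1); (0, 0, 0, 1, 0); (0, 0, 0, 2, 2))


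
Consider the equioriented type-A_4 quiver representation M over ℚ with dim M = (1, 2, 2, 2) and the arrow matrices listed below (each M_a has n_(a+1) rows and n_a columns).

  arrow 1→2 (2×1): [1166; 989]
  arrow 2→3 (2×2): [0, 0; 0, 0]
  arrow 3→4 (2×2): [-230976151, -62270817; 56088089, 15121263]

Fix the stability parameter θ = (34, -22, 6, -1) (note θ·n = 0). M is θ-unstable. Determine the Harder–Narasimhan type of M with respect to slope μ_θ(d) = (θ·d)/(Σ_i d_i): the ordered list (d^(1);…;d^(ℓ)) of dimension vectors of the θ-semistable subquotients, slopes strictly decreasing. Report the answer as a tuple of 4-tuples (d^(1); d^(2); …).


Interval decomposition of M: I[1,2], I[2,2], I[3,3], I[3,4], I[4,4].
HN type (ℓ=4): μ^(1)=6; μ^(2)=5/2; μ^(3)=-1; μ^(4)=-22

((1, 1, 1, 0); (0, 0, 1, 1); (0, 0, 0, 1); (0, 1, 0, 0))


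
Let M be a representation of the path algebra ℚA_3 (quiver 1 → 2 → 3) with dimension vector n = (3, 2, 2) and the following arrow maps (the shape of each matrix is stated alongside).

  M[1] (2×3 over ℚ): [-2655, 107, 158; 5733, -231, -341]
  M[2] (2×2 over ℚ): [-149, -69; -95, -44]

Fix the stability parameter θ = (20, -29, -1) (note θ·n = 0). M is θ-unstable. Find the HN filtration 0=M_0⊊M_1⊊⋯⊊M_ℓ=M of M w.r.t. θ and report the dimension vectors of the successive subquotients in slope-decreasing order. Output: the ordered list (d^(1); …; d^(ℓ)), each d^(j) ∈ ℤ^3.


Via rank(M_{q-1}∘⋯∘M_p): M ≅ I[1,1], I[1,3]^2.
μ_θ-semistable layers: μ^(1)=20; μ^(2)=-1; μ^(3)=-9/2

((1, 0, 0); (0, 0, 2); (2, 2, 0))


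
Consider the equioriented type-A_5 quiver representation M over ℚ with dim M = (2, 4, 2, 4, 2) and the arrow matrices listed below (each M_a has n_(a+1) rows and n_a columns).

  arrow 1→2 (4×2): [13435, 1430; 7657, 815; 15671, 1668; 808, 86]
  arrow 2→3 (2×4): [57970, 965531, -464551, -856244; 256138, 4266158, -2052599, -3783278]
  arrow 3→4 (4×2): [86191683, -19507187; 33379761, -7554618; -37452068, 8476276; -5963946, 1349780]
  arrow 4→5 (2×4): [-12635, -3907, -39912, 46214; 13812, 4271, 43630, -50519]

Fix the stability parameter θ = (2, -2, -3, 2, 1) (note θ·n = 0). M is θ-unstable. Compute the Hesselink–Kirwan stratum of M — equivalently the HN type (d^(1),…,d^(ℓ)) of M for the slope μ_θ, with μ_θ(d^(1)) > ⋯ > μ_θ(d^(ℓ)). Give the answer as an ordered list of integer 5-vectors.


Via rank(M_{q-1}∘⋯∘M_p): M ≅ I[1,5]^2, I[2,2]^2, I[4,4]^2.
μ_θ-semistable layers: μ^(1)=2; μ^(2)=3/2; μ^(3)=-1; μ^(4)=-2

((0, 0, 0, 2, 0); (0, 0, 0, 2, 2); (2, 2, 2, 0, 0); (0, 2, 0, 0, 0))


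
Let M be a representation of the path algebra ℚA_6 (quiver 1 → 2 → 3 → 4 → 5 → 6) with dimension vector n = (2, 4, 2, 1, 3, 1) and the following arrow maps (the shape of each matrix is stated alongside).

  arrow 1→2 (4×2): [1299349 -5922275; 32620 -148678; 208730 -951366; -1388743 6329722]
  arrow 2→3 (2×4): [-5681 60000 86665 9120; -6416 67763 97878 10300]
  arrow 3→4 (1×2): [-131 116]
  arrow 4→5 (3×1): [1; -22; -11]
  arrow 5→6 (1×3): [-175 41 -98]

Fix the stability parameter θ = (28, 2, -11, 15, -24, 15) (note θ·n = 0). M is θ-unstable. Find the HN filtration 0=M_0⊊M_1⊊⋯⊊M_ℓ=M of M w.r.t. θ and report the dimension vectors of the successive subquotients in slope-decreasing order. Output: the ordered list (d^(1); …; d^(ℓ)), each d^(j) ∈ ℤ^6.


Interval decomposition of M: I[1,3], I[1,6], I[2,2]^2, I[5,5]^2.
HN type (ℓ=4): μ^(1)=15; μ^(2)=19/3; μ^(3)=2; μ^(4)=-24

((0, 0, 0, 0, 0, 1); (1, 1, 1, 0, 0, 0); (1, 3, 1, 1, 1, 0); (0, 0, 0, 0, 2, 0))


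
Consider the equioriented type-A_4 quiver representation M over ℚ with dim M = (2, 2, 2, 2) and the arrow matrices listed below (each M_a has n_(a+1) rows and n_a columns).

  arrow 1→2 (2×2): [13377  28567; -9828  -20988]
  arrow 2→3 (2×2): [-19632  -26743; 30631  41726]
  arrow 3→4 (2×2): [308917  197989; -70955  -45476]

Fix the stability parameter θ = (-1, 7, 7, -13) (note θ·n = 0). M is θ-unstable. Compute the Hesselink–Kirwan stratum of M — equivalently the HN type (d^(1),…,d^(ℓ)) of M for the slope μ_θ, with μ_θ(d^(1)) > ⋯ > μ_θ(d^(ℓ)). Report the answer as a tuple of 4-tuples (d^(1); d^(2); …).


Interval decomposition of M: I[1,1], I[1,4], I[2,4].
HN type (ℓ=2): μ^(1)=1/3; μ^(2)=-1

((0, 2, 2, 2); (2, 0, 0, 0))


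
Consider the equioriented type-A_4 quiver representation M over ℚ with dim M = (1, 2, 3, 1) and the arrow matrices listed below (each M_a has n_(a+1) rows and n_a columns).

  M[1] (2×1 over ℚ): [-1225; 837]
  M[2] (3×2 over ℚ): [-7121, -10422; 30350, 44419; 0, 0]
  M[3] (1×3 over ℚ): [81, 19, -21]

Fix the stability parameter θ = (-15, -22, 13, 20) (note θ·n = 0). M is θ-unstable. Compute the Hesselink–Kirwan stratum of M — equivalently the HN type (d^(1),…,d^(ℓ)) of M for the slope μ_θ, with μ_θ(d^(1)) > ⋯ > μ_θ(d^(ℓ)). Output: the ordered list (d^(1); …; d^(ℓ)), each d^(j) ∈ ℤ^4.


Barcode: M ≅ I[1,4], I[2,3], I[3,3]. HN layers by μ_θ (4 steps, strictly decreasing):
  μ^(1)=20; μ^(2)=13; μ^(3)=-37/2; μ^(4)=-22

((0, 0, 0, 1); (0, 0, 3, 0); (1, 1, 0, 0); (0, 1, 0, 0))


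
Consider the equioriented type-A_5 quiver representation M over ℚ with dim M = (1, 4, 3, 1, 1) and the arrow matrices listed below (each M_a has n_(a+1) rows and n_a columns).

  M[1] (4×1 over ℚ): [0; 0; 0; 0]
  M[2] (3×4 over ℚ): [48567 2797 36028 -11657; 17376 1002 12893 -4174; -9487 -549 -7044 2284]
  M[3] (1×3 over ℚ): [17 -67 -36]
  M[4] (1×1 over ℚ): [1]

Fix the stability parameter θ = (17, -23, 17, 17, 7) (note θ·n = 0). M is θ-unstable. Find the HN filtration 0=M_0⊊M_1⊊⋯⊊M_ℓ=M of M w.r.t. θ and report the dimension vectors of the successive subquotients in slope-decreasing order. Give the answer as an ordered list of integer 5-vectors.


Via rank(M_{q-1}∘⋯∘M_p): M ≅ I[1,1], I[2,2], I[2,3]^2, I[2,5].
μ_θ-semistable layers: μ^(1)=17; μ^(2)=41/3; μ^(3)=-23

((1, 0, 2, 0, 0); (0, 0, 1, 1, 1); (0, 4, 0, 0, 0))


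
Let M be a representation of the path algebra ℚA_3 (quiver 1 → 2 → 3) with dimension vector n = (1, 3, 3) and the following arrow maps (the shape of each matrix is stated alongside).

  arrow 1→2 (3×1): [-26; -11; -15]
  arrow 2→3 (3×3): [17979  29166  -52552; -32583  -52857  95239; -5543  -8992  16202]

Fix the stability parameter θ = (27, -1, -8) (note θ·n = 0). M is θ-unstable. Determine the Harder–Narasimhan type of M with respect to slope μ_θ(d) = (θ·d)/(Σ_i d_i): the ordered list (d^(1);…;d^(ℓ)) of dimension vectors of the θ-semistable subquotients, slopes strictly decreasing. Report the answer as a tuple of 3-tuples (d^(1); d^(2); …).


Barcode: M ≅ I[1,2], I[2,3]^2, I[3,3]. HN layers by μ_θ (3 steps, strictly decreasing):
  μ^(1)=13; μ^(2)=-9/2; μ^(3)=-8

((1, 1, 0); (0, 2, 2); (0, 0, 1))


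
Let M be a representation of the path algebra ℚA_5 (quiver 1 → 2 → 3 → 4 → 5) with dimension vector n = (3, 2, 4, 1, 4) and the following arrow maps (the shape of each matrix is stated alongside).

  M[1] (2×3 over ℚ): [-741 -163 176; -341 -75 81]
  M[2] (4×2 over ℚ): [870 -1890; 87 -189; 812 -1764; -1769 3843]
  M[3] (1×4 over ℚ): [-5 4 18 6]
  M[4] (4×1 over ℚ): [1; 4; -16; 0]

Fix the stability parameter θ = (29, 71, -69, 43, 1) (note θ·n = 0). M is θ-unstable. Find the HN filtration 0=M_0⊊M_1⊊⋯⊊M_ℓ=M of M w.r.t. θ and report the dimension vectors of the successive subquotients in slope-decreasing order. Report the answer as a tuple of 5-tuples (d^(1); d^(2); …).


Interval decomposition of M: I[1,1], I[1,2], I[1,3], I[3,3]^2, I[3,5], I[5,5]^3.
HN type (ℓ=6): μ^(1)=71; μ^(2)=29; μ^(3)=22; μ^(4)=31/3; μ^(5)=1; μ^(6)=-69

((0, 1, 0, 0, 0); (2, 0, 0, 0, 0); (0, 0, 0, 1, 1); (1, 1, 1, 0, 0); (0, 0, 0, 0, 3); (0, 0, 3, 0, 0))


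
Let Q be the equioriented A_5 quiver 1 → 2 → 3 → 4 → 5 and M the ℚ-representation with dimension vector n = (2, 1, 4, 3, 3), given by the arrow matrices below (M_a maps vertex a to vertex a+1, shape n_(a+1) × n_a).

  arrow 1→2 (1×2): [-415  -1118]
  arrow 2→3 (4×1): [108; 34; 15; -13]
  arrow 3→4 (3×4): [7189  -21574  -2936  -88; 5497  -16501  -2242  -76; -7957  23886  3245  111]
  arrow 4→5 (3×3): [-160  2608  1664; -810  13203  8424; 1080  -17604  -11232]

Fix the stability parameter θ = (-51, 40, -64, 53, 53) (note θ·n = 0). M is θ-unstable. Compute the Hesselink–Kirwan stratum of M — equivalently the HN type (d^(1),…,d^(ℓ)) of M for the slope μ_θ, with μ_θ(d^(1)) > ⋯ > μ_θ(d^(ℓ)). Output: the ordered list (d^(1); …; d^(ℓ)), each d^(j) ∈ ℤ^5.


Via rank(M_{q-1}∘⋯∘M_p): M ≅ I[1,1], I[1,3], I[3,4]^2, I[3,5], I[5,5]^2.
μ_θ-semistable layers: μ^(1)=53; μ^(2)=-12; μ^(3)=-51; μ^(4)=-64

((0, 0, 0, 3, 3); (0, 1, 1, 0, 0); (2, 0, 0, 0, 0); (0, 0, 3, 0, 0))


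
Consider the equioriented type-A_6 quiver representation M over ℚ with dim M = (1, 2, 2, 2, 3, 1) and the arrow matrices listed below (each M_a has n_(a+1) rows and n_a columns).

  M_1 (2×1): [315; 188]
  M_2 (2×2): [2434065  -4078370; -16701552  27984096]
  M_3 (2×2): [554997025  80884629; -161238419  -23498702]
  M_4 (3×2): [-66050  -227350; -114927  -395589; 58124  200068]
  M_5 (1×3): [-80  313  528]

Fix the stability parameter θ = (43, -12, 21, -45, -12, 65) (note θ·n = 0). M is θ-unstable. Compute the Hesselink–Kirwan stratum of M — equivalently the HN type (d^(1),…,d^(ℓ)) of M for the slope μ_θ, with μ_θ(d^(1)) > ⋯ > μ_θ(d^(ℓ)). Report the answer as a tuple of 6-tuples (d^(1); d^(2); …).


Via rank(M_{q-1}∘⋯∘M_p): M ≅ I[1,4], I[2,2], I[3,6], I[5,5]^2.
μ_θ-semistable layers: μ^(1)=65; μ^(2)=7/4; μ^(3)=-12

((0, 0, 0, 0, 0, 1); (1, 1, 1, 1, 0, 0); (0, 1, 1, 1, 3, 0))


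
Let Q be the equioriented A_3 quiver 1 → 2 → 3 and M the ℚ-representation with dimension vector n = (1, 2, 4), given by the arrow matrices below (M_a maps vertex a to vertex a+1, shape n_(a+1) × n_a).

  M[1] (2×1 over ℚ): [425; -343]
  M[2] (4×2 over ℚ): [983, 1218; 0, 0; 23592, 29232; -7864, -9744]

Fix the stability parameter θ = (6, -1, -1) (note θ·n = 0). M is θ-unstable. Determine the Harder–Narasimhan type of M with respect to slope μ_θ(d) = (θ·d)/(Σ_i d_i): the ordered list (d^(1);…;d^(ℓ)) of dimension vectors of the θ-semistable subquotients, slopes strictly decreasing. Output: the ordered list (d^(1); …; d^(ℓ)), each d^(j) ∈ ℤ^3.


Interval decomposition of M: I[1,3], I[2,2], I[3,3]^3.
HN type (ℓ=2): μ^(1)=4/3; μ^(2)=-1

((1, 1, 1); (0, 1, 3))


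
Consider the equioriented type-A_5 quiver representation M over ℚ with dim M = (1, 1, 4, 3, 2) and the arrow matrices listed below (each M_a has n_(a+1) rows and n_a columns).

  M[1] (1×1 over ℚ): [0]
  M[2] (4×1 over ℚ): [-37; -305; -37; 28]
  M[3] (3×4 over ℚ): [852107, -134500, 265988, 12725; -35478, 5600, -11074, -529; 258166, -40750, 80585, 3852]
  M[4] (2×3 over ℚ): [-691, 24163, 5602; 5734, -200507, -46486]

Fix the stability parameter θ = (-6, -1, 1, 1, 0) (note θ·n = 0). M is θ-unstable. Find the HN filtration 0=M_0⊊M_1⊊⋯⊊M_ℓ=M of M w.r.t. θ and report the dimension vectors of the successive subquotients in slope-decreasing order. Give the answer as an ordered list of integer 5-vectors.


Via rank(M_{q-1}∘⋯∘M_p): M ≅ I[1,1], I[2,5], I[3,3], I[3,4], I[3,5].
μ_θ-semistable layers: μ^(1)=1; μ^(2)=2/3; μ^(3)=-1; μ^(4)=-6

((0, 0, 2, 1, 0); (0, 0, 2, 2, 2); (0, 1, 0, 0, 0); (1, 0, 0, 0, 0))


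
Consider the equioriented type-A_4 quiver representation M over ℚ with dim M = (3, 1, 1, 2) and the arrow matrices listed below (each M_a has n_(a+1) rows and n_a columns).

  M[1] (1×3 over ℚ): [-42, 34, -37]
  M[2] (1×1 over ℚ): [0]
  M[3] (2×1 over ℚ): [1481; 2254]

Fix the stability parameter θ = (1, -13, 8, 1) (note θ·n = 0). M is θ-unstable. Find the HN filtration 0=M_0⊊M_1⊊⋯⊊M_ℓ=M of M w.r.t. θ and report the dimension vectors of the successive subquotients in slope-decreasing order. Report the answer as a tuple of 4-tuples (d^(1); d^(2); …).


Interval decomposition of M: I[1,1]^2, I[1,2], I[3,4], I[4,4].
HN type (ℓ=3): μ^(1)=9/2; μ^(2)=1; μ^(3)=-6

((0, 0, 1, 1); (2, 0, 0, 1); (1, 1, 0, 0))


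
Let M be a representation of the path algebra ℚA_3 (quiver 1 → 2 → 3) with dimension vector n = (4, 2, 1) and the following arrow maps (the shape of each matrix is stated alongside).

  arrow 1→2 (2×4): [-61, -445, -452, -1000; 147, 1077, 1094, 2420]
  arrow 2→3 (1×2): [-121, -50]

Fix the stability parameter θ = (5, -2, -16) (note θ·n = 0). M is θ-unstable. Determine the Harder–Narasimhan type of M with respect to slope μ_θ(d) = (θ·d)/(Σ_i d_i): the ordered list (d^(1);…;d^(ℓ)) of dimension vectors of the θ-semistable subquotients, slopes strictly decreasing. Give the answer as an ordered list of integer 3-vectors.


Barcode: M ≅ I[1,1]^2, I[1,2], I[1,3]. HN layers by μ_θ (3 steps, strictly decreasing):
  μ^(1)=5; μ^(2)=3/2; μ^(3)=-13/3

((2, 0, 0); (1, 1, 0); (1, 1, 1))


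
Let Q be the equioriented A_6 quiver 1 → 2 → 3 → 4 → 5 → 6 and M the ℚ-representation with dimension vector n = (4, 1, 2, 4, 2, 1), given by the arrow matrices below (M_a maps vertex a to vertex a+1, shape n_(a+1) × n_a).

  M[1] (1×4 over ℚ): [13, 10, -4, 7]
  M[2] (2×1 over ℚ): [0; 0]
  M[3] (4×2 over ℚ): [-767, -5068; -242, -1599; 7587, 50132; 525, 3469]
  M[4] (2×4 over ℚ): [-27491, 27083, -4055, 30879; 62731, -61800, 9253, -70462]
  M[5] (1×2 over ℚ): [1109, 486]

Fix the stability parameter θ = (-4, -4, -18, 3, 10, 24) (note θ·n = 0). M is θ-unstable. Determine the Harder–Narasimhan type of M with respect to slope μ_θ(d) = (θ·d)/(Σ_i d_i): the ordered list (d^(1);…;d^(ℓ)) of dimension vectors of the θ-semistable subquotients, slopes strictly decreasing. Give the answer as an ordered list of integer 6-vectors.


Barcode: M ≅ I[1,1]^3, I[1,2], I[3,5], I[3,6], I[4,4]^2. HN layers by μ_θ (5 steps, strictly decreasing):
  μ^(1)=24; μ^(2)=10; μ^(3)=3; μ^(4)=-4; μ^(5)=-18

((0, 0, 0, 0, 0, 1); (0, 0, 0, 0, 2, 0); (0, 0, 0, 4, 0, 0); (4, 1, 0, 0, 0, 0); (0, 0, 2, 0, 0, 0))


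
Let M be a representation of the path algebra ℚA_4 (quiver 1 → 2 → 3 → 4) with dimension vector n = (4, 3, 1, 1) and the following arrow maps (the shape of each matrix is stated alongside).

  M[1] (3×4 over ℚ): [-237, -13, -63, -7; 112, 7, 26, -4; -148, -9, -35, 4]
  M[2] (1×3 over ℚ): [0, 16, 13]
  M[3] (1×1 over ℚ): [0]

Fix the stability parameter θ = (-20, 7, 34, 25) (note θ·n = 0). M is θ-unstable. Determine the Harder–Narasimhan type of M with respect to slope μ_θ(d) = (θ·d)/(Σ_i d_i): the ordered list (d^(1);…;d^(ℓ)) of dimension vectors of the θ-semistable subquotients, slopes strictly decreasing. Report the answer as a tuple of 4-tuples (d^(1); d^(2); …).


Via rank(M_{q-1}∘⋯∘M_p): M ≅ I[1,1], I[1,2]^2, I[1,3], I[4,4].
μ_θ-semistable layers: μ^(1)=34; μ^(2)=25; μ^(3)=7; μ^(4)=-20

((0, 0, 1, 0); (0, 0, 0, 1); (0, 3, 0, 0); (4, 0, 0, 0))


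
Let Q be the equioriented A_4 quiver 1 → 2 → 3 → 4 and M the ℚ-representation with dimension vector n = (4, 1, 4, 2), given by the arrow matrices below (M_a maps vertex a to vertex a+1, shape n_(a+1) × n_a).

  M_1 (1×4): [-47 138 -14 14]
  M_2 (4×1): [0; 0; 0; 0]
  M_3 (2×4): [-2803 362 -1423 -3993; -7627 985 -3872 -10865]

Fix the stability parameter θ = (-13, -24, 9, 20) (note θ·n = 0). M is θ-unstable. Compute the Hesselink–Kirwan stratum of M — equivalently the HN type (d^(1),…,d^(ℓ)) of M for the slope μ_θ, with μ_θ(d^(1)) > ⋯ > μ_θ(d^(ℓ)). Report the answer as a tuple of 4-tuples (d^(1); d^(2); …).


Interval decomposition of M: I[1,1]^3, I[1,2], I[3,3]^2, I[3,4]^2.
HN type (ℓ=4): μ^(1)=20; μ^(2)=9; μ^(3)=-13; μ^(4)=-37/2

((0, 0, 0, 2); (0, 0, 4, 0); (3, 0, 0, 0); (1, 1, 0, 0))


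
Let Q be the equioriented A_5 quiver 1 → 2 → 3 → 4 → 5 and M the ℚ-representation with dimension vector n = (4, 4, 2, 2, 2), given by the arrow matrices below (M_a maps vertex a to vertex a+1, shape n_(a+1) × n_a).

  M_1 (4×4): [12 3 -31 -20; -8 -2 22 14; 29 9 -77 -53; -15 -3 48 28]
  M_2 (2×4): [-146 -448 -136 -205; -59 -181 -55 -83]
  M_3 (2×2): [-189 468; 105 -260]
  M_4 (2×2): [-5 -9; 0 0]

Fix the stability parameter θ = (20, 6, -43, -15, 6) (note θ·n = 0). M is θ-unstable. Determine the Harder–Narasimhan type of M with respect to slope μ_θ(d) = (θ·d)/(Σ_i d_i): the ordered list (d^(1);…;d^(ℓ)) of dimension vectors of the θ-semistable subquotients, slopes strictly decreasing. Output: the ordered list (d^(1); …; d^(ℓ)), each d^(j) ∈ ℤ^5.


Via rank(M_{q-1}∘⋯∘M_p): M ≅ I[1,2]^2, I[1,3], I[1,4], I[4,5], I[5,5].
μ_θ-semistable layers: μ^(1)=13; μ^(2)=6; μ^(3)=-17/3; μ^(4)=-8; μ^(5)=-15

((2, 2, 0, 0, 0); (0, 0, 0, 0, 2); (1, 1, 1, 0, 0); (1, 1, 1, 1, 0); (0, 0, 0, 1, 0))


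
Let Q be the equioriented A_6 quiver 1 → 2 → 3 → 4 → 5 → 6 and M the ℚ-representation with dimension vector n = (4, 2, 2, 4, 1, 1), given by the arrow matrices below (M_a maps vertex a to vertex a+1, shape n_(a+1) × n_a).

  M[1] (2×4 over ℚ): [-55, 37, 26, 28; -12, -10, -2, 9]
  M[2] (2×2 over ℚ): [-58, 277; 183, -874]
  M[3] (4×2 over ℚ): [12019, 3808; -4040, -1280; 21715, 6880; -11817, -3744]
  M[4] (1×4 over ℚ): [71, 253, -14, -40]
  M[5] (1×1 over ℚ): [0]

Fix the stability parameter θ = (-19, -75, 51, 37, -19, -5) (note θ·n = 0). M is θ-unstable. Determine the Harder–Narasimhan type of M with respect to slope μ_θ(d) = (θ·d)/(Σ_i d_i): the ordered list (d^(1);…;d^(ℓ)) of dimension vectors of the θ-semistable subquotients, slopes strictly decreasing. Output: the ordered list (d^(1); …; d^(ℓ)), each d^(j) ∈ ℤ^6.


Barcode: M ≅ I[1,1]^2, I[1,3], I[1,5], I[4,4]^3, I[6,6]. HN layers by μ_θ (6 steps, strictly decreasing):
  μ^(1)=51; μ^(2)=37; μ^(3)=23; μ^(4)=-5; μ^(5)=-19; μ^(6)=-47

((0, 0, 1, 0, 0, 0); (0, 0, 0, 3, 0, 0); (0, 0, 1, 1, 1, 0); (0, 0, 0, 0, 0, 1); (2, 0, 0, 0, 0, 0); (2, 2, 0, 0, 0, 0))


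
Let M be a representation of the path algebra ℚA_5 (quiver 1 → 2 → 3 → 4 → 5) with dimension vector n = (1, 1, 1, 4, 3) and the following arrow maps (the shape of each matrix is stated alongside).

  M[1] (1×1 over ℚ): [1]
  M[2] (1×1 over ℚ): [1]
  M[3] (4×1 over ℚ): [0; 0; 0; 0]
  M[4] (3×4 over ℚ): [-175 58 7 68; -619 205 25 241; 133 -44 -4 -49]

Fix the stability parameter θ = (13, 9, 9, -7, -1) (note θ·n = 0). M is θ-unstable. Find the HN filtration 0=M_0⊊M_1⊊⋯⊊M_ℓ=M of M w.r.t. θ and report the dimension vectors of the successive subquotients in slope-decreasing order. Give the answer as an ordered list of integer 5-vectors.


Interval decomposition of M: I[1,3], I[4,4], I[4,5]^3.
HN type (ℓ=3): μ^(1)=31/3; μ^(2)=-1; μ^(3)=-7

((1, 1, 1, 0, 0); (0, 0, 0, 0, 3); (0, 0, 0, 4, 0))


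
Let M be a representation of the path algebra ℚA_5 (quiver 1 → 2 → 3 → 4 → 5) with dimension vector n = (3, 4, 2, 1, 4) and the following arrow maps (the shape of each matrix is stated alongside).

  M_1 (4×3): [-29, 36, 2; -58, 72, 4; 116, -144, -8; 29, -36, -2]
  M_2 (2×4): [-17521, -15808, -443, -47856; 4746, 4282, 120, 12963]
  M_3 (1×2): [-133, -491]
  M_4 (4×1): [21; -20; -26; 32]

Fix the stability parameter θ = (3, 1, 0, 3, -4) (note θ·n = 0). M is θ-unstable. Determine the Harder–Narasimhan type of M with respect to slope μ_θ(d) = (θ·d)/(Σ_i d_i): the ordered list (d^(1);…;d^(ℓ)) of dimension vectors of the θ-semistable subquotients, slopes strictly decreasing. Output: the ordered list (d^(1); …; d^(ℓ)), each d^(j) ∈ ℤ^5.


Interval decomposition of M: I[1,1]^2, I[1,3], I[2,2]^2, I[2,5], I[5,5]^3.
HN type (ℓ=5): μ^(1)=3; μ^(2)=4/3; μ^(3)=1; μ^(4)=0; μ^(5)=-4

((2, 0, 0, 0, 0); (1, 1, 1, 0, 0); (0, 2, 0, 0, 0); (0, 1, 1, 1, 1); (0, 0, 0, 0, 3))


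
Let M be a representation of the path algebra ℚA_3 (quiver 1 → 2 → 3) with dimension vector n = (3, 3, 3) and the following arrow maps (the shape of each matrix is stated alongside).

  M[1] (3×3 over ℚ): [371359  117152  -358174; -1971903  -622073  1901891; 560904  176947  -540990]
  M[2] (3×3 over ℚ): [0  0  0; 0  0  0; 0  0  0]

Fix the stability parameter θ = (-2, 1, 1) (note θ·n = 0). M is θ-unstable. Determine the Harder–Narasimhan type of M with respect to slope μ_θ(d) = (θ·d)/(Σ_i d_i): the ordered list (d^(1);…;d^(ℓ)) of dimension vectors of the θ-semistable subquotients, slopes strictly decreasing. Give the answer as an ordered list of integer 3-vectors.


Barcode: M ≅ I[1,2]^3, I[3,3]^3. HN layers by μ_θ (2 steps, strictly decreasing):
  μ^(1)=1; μ^(2)=-2

((0, 3, 3); (3, 0, 0))


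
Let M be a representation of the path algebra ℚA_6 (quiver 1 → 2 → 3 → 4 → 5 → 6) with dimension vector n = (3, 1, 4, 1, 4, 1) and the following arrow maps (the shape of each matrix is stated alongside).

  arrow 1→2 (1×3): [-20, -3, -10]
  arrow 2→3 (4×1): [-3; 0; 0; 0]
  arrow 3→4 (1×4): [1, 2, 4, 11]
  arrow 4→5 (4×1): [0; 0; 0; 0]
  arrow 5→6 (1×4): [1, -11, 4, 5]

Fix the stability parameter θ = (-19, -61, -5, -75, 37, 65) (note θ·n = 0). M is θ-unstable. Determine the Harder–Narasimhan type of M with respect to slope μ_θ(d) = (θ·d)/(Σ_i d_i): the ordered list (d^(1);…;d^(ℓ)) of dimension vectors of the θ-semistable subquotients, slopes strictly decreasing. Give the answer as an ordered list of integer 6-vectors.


Interval decomposition of M: I[1,1]^2, I[1,4], I[3,3]^3, I[5,5]^3, I[5,6].
HN type (ℓ=5): μ^(1)=65; μ^(2)=37; μ^(3)=-5; μ^(4)=-19; μ^(5)=-40

((0, 0, 0, 0, 0, 1); (0, 0, 0, 0, 4, 0); (0, 0, 3, 0, 0, 0); (2, 0, 0, 0, 0, 0); (1, 1, 1, 1, 0, 0))


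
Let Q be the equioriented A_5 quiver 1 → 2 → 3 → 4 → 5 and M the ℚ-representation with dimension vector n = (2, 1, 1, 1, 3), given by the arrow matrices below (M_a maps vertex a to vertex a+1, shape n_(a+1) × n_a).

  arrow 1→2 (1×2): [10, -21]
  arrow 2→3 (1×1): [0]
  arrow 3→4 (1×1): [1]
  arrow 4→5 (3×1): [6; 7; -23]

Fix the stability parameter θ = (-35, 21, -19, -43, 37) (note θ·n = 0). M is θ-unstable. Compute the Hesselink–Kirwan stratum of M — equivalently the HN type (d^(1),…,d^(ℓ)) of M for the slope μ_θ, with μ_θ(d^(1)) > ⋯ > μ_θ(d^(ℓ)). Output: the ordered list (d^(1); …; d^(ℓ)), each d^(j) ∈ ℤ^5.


Via rank(M_{q-1}∘⋯∘M_p): M ≅ I[1,1], I[1,2], I[3,5], I[5,5]^2.
μ_θ-semistable layers: μ^(1)=37; μ^(2)=21; μ^(3)=-31; μ^(4)=-35

((0, 0, 0, 0, 3); (0, 1, 0, 0, 0); (0, 0, 1, 1, 0); (2, 0, 0, 0, 0))


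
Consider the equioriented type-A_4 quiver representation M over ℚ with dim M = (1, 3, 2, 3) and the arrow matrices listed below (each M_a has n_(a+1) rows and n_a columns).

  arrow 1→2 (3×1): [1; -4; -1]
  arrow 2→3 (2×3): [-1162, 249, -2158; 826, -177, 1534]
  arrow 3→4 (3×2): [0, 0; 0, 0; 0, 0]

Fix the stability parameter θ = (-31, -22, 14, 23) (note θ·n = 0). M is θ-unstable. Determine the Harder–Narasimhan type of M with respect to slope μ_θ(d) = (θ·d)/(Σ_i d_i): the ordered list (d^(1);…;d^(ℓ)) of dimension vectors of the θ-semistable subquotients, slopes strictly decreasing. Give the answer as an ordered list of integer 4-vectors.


Barcode: M ≅ I[1,2], I[2,2], I[2,3], I[3,3], I[4,4]^3. HN layers by μ_θ (4 steps, strictly decreasing):
  μ^(1)=23; μ^(2)=14; μ^(3)=-22; μ^(4)=-31

((0, 0, 0, 3); (0, 0, 2, 0); (0, 3, 0, 0); (1, 0, 0, 0))


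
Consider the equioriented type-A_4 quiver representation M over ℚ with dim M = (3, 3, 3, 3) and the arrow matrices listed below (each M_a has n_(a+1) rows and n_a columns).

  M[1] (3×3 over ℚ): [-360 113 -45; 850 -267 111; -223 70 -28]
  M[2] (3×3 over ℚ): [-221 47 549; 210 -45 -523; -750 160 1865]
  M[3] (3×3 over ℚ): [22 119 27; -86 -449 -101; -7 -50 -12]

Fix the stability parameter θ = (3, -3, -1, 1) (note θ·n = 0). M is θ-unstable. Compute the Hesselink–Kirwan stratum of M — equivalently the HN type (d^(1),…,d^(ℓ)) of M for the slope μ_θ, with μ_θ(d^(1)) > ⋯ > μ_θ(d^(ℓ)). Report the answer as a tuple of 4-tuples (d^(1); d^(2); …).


Via rank(M_{q-1}∘⋯∘M_p): M ≅ I[1,3], I[1,4]^2, I[4,4].
μ_θ-semistable layers: μ^(1)=1; μ^(2)=-1/3

((0, 0, 0, 3); (3, 3, 3, 0))


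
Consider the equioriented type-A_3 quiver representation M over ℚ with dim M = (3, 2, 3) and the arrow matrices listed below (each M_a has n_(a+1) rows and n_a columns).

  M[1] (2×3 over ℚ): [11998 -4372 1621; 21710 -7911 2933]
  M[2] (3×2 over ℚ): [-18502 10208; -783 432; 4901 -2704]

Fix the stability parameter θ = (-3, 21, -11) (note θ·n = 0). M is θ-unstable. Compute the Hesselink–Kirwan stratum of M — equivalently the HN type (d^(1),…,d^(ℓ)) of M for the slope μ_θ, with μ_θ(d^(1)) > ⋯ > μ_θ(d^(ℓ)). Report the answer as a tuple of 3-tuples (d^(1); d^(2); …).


Interval decomposition of M: I[1,1], I[1,2], I[1,3], I[3,3]^2.
HN type (ℓ=4): μ^(1)=21; μ^(2)=5; μ^(3)=-3; μ^(4)=-11

((0, 1, 0); (0, 1, 1); (3, 0, 0); (0, 0, 2))


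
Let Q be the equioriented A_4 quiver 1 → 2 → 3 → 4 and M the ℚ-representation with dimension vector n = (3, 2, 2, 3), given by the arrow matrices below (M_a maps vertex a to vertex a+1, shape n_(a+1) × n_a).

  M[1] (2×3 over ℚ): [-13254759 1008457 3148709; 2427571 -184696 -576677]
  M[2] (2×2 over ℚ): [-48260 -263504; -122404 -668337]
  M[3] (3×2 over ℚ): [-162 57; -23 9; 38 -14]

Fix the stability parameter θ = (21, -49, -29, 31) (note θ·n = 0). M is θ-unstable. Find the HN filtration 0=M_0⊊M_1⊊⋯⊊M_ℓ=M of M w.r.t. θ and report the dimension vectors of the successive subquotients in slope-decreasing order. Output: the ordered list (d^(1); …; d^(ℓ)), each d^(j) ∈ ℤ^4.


Via rank(M_{q-1}∘⋯∘M_p): M ≅ I[1,1], I[1,4]^2, I[4,4].
μ_θ-semistable layers: μ^(1)=31; μ^(2)=21; μ^(3)=-19

((0, 0, 0, 3); (1, 0, 0, 0); (2, 2, 2, 0))


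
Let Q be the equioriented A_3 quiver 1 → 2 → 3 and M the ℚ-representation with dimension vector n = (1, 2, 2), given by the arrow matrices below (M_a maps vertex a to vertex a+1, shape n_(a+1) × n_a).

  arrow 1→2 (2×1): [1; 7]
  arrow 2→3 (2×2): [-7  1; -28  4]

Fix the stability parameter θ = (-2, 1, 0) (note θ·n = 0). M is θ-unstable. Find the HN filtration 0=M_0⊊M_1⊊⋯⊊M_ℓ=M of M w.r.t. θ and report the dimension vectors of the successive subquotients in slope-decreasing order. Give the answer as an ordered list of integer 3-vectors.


Interval decomposition of M: I[1,2], I[2,3], I[3,3].
HN type (ℓ=4): μ^(1)=1; μ^(2)=1/2; μ^(3)=0; μ^(4)=-2

((0, 1, 0); (0, 1, 1); (0, 0, 1); (1, 0, 0))


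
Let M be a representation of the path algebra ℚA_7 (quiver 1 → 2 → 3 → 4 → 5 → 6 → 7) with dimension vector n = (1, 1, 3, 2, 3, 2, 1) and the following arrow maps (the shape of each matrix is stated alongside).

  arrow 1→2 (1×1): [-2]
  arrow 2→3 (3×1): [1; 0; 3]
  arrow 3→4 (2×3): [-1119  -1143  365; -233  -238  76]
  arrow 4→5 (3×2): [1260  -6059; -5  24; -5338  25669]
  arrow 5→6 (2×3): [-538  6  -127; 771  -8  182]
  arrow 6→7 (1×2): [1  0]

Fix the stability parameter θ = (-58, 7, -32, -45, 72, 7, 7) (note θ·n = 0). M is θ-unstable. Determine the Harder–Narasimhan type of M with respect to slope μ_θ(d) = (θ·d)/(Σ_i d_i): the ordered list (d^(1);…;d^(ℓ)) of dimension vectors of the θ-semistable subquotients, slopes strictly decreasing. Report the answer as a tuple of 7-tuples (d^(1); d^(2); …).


Via rank(M_{q-1}∘⋯∘M_p): M ≅ I[1,7], I[3,3], I[3,5], I[5,6].
μ_θ-semistable layers: μ^(1)=72; μ^(2)=79/2; μ^(3)=86/3; μ^(4)=-70/3; μ^(5)=-32; μ^(6)=-77/2; μ^(7)=-58

((0, 0, 0, 0, 1, 0, 0); (0, 0, 0, 0, 1, 1, 0); (0, 0, 0, 0, 1, 1, 1); (0, 1, 1, 1, 0, 0, 0); (0, 0, 1, 0, 0, 0, 0); (0, 0, 1, 1, 0, 0, 0); (1, 0, 0, 0, 0, 0, 0))


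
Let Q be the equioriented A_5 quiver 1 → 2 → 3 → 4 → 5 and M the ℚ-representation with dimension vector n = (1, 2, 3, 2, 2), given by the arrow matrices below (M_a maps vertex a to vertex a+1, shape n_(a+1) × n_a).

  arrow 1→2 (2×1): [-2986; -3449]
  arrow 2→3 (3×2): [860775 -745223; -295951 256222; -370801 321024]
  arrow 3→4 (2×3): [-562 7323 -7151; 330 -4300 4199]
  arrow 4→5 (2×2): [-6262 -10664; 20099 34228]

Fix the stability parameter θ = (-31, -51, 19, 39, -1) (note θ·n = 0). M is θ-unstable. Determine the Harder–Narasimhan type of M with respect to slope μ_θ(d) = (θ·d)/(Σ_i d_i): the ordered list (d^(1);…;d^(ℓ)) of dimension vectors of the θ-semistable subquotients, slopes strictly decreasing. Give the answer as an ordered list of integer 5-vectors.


Interval decomposition of M: I[1,3], I[2,4], I[3,5], I[5,5].
HN type (ℓ=5): μ^(1)=39; μ^(2)=19; μ^(3)=-1; μ^(4)=-41; μ^(5)=-51

((0, 0, 0, 1, 0); (0, 0, 3, 1, 1); (0, 0, 0, 0, 1); (1, 1, 0, 0, 0); (0, 1, 0, 0, 0))


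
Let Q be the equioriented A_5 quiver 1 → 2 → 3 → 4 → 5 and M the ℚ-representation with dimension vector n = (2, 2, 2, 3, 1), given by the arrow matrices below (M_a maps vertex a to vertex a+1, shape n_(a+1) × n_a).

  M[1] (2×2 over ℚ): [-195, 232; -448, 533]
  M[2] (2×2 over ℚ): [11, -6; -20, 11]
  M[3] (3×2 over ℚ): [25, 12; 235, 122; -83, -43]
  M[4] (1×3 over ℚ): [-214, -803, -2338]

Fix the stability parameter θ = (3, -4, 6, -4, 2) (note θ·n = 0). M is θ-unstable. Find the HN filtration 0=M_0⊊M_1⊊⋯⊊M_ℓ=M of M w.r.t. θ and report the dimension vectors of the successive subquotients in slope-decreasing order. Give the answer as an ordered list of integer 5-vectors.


Via rank(M_{q-1}∘⋯∘M_p): M ≅ I[1,4], I[1,5], I[4,4].
μ_θ-semistable layers: μ^(1)=2; μ^(2)=1; μ^(3)=-1/2; μ^(4)=-4

((0, 0, 0, 0, 1); (0, 0, 2, 2, 0); (2, 2, 0, 0, 0); (0, 0, 0, 1, 0))


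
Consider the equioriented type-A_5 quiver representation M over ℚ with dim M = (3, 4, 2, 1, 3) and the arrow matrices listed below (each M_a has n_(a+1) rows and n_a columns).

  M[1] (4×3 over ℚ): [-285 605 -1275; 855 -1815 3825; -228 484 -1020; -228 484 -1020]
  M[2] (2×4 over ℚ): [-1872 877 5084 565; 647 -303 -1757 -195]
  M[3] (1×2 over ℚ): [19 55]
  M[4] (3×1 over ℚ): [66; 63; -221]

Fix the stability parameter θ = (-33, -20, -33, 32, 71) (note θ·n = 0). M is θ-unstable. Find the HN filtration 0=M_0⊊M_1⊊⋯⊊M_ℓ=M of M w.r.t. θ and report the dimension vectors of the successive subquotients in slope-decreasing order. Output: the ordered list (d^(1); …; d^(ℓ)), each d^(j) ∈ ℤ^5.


Via rank(M_{q-1}∘⋯∘M_p): M ≅ I[1,1]^2, I[1,5], I[2,2]^2, I[2,3], I[5,5]^2.
μ_θ-semistable layers: μ^(1)=71; μ^(2)=32; μ^(3)=-20; μ^(4)=-53/2; μ^(5)=-33

((0, 0, 0, 0, 3); (0, 0, 0, 1, 0); (0, 2, 0, 0, 0); (0, 2, 2, 0, 0); (3, 0, 0, 0, 0))


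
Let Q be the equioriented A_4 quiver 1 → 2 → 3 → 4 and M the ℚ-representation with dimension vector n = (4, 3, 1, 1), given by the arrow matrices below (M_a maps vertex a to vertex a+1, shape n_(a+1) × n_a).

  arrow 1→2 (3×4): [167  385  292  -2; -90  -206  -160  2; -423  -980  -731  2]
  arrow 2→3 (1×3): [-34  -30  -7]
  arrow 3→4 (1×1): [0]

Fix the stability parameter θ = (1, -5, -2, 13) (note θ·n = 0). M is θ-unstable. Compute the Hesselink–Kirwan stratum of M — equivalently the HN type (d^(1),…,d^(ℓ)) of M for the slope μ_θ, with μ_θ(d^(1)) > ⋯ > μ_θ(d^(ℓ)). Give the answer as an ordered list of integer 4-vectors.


Interval decomposition of M: I[1,1], I[1,2]^2, I[1,3], I[4,4].
HN type (ℓ=3): μ^(1)=13; μ^(2)=1; μ^(3)=-2

((0, 0, 0, 1); (1, 0, 0, 0); (3, 3, 1, 0))


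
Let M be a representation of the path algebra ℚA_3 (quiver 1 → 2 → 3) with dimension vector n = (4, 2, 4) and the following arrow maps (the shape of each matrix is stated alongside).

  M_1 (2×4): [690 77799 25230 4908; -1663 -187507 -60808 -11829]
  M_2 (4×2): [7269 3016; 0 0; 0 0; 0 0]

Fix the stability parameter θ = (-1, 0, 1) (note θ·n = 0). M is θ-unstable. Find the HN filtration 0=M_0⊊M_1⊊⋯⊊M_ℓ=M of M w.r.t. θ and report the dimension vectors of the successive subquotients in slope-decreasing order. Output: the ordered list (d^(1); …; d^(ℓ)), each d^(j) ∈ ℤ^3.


Barcode: M ≅ I[1,1]^2, I[1,2], I[1,3], I[3,3]^3. HN layers by μ_θ (3 steps, strictly decreasing):
  μ^(1)=1; μ^(2)=0; μ^(3)=-1

((0, 0, 4); (0, 2, 0); (4, 0, 0))


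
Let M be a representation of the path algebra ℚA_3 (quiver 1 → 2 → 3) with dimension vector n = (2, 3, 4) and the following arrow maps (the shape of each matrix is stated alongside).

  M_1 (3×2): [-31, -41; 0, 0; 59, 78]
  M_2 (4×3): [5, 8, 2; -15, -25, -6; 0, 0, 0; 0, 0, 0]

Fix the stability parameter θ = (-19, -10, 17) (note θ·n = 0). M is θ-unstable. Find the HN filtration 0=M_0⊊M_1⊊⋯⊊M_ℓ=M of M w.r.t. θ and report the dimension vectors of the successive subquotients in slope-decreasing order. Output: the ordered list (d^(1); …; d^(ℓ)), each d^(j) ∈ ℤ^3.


Via rank(M_{q-1}∘⋯∘M_p): M ≅ I[1,2], I[1,3], I[2,3], I[3,3]^2.
μ_θ-semistable layers: μ^(1)=17; μ^(2)=-10; μ^(3)=-19

((0, 0, 4); (0, 3, 0); (2, 0, 0))


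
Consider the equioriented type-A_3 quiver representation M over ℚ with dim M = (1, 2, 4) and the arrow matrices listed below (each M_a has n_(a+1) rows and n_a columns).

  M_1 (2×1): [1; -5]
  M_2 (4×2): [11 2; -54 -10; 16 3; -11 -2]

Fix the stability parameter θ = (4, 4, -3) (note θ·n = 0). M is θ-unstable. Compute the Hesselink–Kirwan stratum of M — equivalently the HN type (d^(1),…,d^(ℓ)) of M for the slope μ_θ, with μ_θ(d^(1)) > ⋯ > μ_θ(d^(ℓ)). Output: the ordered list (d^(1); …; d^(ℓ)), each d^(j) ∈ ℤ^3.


Via rank(M_{q-1}∘⋯∘M_p): M ≅ I[1,3], I[2,3], I[3,3]^2.
μ_θ-semistable layers: μ^(1)=5/3; μ^(2)=1/2; μ^(3)=-3

((1, 1, 1); (0, 1, 1); (0, 0, 2))


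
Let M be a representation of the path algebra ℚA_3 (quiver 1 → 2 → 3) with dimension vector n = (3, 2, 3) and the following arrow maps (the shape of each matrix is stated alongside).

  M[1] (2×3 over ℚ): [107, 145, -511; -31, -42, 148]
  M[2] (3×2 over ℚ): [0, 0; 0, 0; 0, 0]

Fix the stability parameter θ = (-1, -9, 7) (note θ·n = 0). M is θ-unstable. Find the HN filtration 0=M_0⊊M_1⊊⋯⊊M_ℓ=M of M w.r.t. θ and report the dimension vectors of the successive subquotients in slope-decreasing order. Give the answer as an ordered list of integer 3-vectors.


Interval decomposition of M: I[1,1], I[1,2]^2, I[3,3]^3.
HN type (ℓ=3): μ^(1)=7; μ^(2)=-1; μ^(3)=-5

((0, 0, 3); (1, 0, 0); (2, 2, 0))


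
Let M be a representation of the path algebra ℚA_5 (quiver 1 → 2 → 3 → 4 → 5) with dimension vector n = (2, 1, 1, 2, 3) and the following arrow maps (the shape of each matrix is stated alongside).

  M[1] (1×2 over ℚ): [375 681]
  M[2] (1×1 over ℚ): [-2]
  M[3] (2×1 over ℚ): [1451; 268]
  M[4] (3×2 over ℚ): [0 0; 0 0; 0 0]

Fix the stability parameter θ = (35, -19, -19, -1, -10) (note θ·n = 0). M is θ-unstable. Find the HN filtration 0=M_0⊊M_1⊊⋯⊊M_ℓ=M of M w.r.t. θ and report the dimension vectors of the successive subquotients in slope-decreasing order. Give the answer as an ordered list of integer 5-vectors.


Barcode: M ≅ I[1,1], I[1,4], I[4,4], I[5,5]^3. HN layers by μ_θ (3 steps, strictly decreasing):
  μ^(1)=35; μ^(2)=-1; μ^(3)=-10

((1, 0, 0, 0, 0); (1, 1, 1, 2, 0); (0, 0, 0, 0, 3))


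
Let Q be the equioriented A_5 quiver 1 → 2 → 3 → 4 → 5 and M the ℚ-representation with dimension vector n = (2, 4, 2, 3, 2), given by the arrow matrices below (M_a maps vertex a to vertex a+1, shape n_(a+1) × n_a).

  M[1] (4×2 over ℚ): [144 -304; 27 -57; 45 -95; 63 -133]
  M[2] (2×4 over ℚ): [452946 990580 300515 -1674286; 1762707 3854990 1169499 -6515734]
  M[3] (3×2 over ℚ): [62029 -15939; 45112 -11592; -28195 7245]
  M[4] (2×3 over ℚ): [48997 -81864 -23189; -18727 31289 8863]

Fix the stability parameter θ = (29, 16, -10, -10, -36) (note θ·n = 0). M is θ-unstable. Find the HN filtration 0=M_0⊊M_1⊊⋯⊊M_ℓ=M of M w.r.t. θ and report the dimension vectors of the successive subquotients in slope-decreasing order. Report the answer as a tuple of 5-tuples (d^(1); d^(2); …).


Interval decomposition of M: I[1,1], I[1,3], I[2,2]^2, I[2,4], I[4,5]^2.
HN type (ℓ=5): μ^(1)=29; μ^(2)=16; μ^(3)=35/3; μ^(4)=-4/3; μ^(5)=-23

((1, 0, 0, 0, 0); (0, 2, 0, 0, 0); (1, 1, 1, 0, 0); (0, 1, 1, 1, 0); (0, 0, 0, 2, 2))


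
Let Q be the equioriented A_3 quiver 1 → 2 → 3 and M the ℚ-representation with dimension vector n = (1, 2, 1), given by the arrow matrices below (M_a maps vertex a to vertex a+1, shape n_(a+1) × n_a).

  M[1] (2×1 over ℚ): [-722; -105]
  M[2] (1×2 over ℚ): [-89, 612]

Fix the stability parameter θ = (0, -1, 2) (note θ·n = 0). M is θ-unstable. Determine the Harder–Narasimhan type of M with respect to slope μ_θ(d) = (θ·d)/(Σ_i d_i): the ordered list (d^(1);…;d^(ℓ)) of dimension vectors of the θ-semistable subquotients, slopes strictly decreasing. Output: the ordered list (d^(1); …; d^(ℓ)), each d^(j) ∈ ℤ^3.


Interval decomposition of M: I[1,3], I[2,2].
HN type (ℓ=3): μ^(1)=2; μ^(2)=-1/2; μ^(3)=-1

((0, 0, 1); (1, 1, 0); (0, 1, 0))
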